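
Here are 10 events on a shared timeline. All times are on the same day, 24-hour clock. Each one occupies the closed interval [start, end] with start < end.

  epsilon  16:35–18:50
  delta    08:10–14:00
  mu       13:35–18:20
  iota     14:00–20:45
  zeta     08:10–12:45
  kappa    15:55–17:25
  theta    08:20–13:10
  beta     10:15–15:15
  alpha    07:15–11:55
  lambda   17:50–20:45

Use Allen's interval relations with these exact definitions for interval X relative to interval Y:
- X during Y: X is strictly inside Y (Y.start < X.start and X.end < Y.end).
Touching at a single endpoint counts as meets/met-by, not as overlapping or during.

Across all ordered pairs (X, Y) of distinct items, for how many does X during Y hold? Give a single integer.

4

Checking all 90 ordered pairs for relation 'during'; matching pairs in alphabetical order:
(epsilon, iota): epsilon during iota ✓
(kappa, iota): kappa during iota ✓
(kappa, mu): kappa during mu ✓
(theta, delta): theta during delta ✓
Count: 4.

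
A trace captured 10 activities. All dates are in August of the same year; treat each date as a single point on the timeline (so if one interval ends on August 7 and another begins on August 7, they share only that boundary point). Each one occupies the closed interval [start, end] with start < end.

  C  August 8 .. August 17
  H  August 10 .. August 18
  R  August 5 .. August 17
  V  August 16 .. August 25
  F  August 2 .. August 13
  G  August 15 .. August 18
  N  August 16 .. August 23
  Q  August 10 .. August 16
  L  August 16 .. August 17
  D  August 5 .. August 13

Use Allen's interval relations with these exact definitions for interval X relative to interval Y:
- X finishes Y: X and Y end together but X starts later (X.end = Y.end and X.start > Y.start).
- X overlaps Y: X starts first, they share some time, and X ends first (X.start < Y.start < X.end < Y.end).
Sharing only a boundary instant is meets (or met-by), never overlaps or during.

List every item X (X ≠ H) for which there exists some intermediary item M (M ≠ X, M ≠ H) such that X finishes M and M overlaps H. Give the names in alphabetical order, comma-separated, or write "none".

Target H = [August 10, August 18].
Intermediaries M with M overlaps H: C, D, F, R.
Via C — items with X finishes C: L.
Via D — items with X finishes D: none.
Via F — items with X finishes F: D.
Via R — items with X finishes R: C, L.
Union: C, D, L.

C, D, L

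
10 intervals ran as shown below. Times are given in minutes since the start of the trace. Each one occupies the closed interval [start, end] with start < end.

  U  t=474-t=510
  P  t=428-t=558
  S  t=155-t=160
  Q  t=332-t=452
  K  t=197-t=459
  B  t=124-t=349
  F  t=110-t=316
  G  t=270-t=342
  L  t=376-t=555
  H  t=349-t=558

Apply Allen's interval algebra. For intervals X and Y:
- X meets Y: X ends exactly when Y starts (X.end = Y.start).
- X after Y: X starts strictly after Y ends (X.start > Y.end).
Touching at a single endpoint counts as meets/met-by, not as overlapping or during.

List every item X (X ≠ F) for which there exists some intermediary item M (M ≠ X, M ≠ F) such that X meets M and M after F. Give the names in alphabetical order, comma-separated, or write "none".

B

Target F = [t=110, t=316].
Intermediaries M with M after F: H, L, P, Q, U.
Via H — items with X meets H: B.
Via L — items with X meets L: none.
Via P — items with X meets P: none.
Via Q — items with X meets Q: none.
Via U — items with X meets U: none.
Union: B.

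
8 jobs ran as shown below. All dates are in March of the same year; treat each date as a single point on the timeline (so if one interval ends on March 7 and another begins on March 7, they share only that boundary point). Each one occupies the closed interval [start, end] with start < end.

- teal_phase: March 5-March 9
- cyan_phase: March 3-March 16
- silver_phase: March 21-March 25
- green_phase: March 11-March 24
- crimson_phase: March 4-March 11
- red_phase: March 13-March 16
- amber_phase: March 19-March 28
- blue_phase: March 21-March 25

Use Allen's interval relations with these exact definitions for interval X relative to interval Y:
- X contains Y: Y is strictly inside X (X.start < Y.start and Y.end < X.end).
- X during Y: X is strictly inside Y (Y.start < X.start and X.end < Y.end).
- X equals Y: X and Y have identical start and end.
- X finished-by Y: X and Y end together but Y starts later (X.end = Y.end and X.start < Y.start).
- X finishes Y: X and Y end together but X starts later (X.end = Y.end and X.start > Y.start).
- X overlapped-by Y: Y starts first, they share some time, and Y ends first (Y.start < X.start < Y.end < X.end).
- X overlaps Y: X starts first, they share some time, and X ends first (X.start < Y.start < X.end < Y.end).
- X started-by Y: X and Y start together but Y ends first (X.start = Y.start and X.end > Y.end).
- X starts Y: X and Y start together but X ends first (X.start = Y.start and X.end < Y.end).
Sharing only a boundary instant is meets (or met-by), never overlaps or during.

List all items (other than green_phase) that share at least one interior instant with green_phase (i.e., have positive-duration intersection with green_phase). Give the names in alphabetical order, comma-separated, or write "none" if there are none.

Target green_phase = [March 11, March 24].
amber_phase [March 19, March 28] → overlapped-by → yes.
blue_phase [March 21, March 25] → overlapped-by → yes.
crimson_phase [March 4, March 11] → meets → no.
cyan_phase [March 3, March 16] → overlaps → yes.
red_phase [March 13, March 16] → during → yes.
silver_phase [March 21, March 25] → overlapped-by → yes.
teal_phase [March 5, March 9] → before → no.
Result: amber_phase, blue_phase, cyan_phase, red_phase, silver_phase.

amber_phase, blue_phase, cyan_phase, red_phase, silver_phase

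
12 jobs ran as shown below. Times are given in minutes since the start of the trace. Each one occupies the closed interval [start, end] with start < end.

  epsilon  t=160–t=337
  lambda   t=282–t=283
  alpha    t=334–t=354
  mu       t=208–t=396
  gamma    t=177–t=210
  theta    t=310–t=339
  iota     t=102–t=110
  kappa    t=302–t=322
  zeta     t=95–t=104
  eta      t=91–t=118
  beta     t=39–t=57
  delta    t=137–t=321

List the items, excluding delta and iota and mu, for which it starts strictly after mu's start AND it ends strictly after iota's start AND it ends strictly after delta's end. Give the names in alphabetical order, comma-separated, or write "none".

alpha, kappa, theta

Conditions: its start is strictly after mu's start (X.start > t=208) AND its end is strictly after iota's start (X.end > t=102) AND its end is strictly after delta's end (X.end > t=321).
alpha: start t=334 > t=208? ✓; end t=354 > t=102? ✓; end t=354 > t=321? ✓ → yes.
beta: start t=39 > t=208? ✗; end t=57 > t=102? ✗; end t=57 > t=321? ✗ → no.
epsilon: start t=160 > t=208? ✗; end t=337 > t=102? ✓; end t=337 > t=321? ✓ → no.
eta: start t=91 > t=208? ✗; end t=118 > t=102? ✓; end t=118 > t=321? ✗ → no.
gamma: start t=177 > t=208? ✗; end t=210 > t=102? ✓; end t=210 > t=321? ✗ → no.
kappa: start t=302 > t=208? ✓; end t=322 > t=102? ✓; end t=322 > t=321? ✓ → yes.
lambda: start t=282 > t=208? ✓; end t=283 > t=102? ✓; end t=283 > t=321? ✗ → no.
theta: start t=310 > t=208? ✓; end t=339 > t=102? ✓; end t=339 > t=321? ✓ → yes.
zeta: start t=95 > t=208? ✗; end t=104 > t=102? ✓; end t=104 > t=321? ✗ → no.
Result: alpha, kappa, theta.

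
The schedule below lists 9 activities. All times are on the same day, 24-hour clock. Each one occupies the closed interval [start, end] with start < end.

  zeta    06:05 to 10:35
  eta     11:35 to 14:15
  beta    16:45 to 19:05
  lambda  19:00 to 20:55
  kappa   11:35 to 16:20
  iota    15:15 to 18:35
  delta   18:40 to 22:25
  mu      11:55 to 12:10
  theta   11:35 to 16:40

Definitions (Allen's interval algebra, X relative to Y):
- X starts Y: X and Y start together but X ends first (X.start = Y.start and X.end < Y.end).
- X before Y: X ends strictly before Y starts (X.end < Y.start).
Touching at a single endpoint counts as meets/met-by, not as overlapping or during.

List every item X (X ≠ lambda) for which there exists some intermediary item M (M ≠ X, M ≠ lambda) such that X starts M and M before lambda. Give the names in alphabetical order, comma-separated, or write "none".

Target lambda = [19:00, 20:55].
Intermediaries M with M before lambda: eta, iota, kappa, mu, theta, zeta.
Via eta — items with X starts eta: none.
Via iota — items with X starts iota: none.
Via kappa — items with X starts kappa: eta.
Via mu — items with X starts mu: none.
Via theta — items with X starts theta: eta, kappa.
Via zeta — items with X starts zeta: none.
Union: eta, kappa.

eta, kappa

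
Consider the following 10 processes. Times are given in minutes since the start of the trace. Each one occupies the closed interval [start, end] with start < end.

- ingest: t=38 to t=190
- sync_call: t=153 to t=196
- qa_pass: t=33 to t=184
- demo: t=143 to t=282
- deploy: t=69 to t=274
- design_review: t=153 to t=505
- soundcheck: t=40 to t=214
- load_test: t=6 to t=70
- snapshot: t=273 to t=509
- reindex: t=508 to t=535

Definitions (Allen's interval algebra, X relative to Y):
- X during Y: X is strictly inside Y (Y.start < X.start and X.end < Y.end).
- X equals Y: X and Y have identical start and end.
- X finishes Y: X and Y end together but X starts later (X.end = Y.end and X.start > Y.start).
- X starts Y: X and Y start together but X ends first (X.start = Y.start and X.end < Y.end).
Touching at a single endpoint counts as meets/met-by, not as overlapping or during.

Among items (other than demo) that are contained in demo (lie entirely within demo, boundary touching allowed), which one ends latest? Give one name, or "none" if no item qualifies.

sync_call

Target demo = [t=143, t=282].
deploy [t=69, t=274] → overlaps → excluded.
design_review [t=153, t=505] → overlapped-by → excluded.
ingest [t=38, t=190] → overlaps → excluded.
load_test [t=6, t=70] → before → excluded.
qa_pass [t=33, t=184] → overlaps → excluded.
reindex [t=508, t=535] → after → excluded.
snapshot [t=273, t=509] → overlapped-by → excluded.
soundcheck [t=40, t=214] → overlaps → excluded.
sync_call [t=153, t=196] → during → candidate.
Among candidates, latest end is t=196 → sync_call.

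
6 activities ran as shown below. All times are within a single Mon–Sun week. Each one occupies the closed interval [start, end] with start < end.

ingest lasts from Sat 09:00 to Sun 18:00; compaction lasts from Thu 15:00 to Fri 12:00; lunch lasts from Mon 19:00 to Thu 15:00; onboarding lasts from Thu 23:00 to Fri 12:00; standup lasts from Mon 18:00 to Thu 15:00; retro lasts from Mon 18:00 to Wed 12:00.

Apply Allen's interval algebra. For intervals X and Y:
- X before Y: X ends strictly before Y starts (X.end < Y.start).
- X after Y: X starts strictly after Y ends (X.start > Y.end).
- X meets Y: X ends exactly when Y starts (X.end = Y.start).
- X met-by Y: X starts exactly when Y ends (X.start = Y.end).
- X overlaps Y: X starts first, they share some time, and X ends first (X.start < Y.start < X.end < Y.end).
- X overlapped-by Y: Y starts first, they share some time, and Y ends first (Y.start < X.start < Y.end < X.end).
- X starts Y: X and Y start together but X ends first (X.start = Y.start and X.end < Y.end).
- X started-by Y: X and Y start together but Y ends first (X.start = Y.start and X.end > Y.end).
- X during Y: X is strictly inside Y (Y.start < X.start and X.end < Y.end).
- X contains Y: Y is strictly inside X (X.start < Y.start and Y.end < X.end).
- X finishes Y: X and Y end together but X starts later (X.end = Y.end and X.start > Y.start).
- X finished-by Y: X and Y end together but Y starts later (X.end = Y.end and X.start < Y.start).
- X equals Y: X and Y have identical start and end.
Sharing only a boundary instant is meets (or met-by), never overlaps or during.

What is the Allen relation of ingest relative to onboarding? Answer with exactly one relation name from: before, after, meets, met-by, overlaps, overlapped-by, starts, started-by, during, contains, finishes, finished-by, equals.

after

ingest = [Sat 09:00, Sun 18:00]; onboarding = [Thu 23:00, Fri 12:00].
Compare endpoints: ingest.start > onboarding.start, ingest.start > onboarding.end, ingest.end > onboarding.start, ingest.end > onboarding.end.
That pattern is 'after'.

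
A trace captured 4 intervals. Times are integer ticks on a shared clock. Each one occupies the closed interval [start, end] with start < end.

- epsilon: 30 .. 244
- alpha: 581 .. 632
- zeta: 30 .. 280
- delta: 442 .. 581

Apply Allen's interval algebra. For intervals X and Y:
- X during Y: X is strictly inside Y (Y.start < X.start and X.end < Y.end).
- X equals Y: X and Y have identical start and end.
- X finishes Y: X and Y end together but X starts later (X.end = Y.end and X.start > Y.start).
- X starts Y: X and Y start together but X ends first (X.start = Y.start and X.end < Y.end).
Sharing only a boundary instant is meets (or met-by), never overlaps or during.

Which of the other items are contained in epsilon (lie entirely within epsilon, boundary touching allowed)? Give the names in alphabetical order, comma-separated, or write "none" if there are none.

none

Target epsilon = [30, 244].
alpha [581, 632] → after → no.
delta [442, 581] → after → no.
zeta [30, 280] → started-by → no.
Result: none.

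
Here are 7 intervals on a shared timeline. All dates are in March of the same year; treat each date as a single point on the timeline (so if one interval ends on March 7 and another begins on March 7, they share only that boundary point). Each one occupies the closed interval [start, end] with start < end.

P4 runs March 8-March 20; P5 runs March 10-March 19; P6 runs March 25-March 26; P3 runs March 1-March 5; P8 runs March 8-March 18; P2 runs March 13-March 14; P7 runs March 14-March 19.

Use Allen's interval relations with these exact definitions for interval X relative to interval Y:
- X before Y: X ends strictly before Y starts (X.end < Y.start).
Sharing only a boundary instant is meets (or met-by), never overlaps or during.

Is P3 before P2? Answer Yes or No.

P3 = [March 1, March 5], P2 = [March 13, March 14].
Actual relation of P3 to P2: before.
Asked whether 'before' holds → Yes.

Yes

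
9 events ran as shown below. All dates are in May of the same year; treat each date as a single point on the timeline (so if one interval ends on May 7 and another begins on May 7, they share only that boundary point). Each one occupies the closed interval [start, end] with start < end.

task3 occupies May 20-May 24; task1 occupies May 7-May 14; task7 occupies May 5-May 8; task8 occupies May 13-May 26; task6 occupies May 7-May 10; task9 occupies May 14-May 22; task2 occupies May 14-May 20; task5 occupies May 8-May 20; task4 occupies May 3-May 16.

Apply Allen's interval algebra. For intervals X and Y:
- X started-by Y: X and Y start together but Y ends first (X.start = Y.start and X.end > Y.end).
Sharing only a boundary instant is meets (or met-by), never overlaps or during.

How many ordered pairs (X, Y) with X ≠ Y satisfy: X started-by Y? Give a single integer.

Checking all 72 ordered pairs for relation 'started-by'; matching pairs in alphabetical order:
(task1, task6): task1 started-by task6 ✓
(task9, task2): task9 started-by task2 ✓
Count: 2.

2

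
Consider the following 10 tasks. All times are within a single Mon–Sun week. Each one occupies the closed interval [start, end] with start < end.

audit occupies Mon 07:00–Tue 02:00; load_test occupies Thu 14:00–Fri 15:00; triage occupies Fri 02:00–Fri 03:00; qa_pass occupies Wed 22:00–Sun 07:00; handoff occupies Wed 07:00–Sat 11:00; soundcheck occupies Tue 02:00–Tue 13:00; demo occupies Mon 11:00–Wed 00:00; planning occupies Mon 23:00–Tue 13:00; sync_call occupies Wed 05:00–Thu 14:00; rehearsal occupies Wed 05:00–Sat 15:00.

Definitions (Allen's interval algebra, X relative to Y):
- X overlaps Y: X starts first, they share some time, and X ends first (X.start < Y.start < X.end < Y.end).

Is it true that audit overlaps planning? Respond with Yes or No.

Yes

audit = [Mon 07:00, Tue 02:00], planning = [Mon 23:00, Tue 13:00].
Actual relation of audit to planning: overlaps.
Asked whether 'overlaps' holds → Yes.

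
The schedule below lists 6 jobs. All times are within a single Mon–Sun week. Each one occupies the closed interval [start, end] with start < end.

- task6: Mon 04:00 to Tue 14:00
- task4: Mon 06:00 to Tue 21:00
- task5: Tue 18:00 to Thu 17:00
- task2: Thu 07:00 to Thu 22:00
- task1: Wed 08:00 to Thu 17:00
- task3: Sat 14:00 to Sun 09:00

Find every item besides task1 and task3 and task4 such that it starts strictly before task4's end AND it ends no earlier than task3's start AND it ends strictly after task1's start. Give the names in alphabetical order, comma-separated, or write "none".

none

Conditions: its start is strictly before task4's end (X.start < Tue 21:00) AND its end is no earlier than task3's start (X.end >= Sat 14:00) AND its end is strictly after task1's start (X.end > Wed 08:00).
task2: start Thu 07:00 < Tue 21:00? ✗; end Thu 22:00 >= Sat 14:00? ✗; end Thu 22:00 > Wed 08:00? ✓ → no.
task5: start Tue 18:00 < Tue 21:00? ✓; end Thu 17:00 >= Sat 14:00? ✗; end Thu 17:00 > Wed 08:00? ✓ → no.
task6: start Mon 04:00 < Tue 21:00? ✓; end Tue 14:00 >= Sat 14:00? ✗; end Tue 14:00 > Wed 08:00? ✗ → no.
Result: none.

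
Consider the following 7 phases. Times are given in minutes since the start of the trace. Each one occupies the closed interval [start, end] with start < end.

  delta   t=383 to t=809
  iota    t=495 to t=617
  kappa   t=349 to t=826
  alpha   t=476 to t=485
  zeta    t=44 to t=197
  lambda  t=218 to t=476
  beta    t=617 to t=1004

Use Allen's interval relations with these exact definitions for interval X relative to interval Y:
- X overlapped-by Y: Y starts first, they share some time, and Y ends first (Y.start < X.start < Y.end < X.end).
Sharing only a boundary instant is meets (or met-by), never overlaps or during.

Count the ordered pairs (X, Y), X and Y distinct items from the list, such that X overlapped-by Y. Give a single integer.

4

Checking all 42 ordered pairs for relation 'overlapped-by'; matching pairs in alphabetical order:
(beta, delta): beta overlapped-by delta ✓
(beta, kappa): beta overlapped-by kappa ✓
(delta, lambda): delta overlapped-by lambda ✓
(kappa, lambda): kappa overlapped-by lambda ✓
Count: 4.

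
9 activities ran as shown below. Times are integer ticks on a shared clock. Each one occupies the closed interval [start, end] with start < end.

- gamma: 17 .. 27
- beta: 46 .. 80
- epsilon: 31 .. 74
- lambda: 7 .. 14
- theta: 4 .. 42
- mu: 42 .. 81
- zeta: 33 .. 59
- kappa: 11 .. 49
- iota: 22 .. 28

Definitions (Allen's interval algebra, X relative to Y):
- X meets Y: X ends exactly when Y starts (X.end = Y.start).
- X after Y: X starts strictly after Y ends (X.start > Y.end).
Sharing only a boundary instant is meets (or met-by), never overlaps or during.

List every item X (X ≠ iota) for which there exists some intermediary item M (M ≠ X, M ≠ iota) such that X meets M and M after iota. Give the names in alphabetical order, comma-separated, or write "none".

Target iota = [22, 28].
Intermediaries M with M after iota: beta, epsilon, mu, zeta.
Via beta — items with X meets beta: none.
Via epsilon — items with X meets epsilon: none.
Via mu — items with X meets mu: theta.
Via zeta — items with X meets zeta: none.
Union: theta.

theta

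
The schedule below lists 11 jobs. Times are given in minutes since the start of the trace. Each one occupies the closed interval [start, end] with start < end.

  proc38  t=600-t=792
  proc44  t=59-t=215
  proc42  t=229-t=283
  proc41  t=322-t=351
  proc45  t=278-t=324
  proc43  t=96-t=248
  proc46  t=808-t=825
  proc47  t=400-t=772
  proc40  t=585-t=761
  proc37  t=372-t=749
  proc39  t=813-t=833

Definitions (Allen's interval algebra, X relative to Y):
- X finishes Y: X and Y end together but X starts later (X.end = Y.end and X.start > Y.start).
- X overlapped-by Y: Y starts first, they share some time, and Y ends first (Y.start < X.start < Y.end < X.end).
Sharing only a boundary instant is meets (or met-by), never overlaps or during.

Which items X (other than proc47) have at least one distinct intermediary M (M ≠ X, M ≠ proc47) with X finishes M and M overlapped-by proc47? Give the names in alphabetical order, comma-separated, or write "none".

none

Target proc47 = [t=400, t=772].
Intermediaries M with M overlapped-by proc47: proc38.
Via proc38 — items with X finishes proc38: none.
Union: none.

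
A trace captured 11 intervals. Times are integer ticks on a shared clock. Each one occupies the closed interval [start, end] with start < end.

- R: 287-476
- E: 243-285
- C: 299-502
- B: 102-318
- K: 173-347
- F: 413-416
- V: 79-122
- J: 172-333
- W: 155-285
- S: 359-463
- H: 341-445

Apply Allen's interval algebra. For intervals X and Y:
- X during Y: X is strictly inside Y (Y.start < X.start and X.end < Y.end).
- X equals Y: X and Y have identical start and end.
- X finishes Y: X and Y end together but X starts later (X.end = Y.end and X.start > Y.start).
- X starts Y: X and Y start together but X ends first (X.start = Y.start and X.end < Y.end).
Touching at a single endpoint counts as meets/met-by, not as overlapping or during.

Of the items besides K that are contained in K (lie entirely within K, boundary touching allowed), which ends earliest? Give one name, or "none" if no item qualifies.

E

Target K = [173, 347].
B [102, 318] → overlaps → excluded.
C [299, 502] → overlapped-by → excluded.
E [243, 285] → during → candidate.
F [413, 416] → after → excluded.
H [341, 445] → overlapped-by → excluded.
J [172, 333] → overlaps → excluded.
R [287, 476] → overlapped-by → excluded.
S [359, 463] → after → excluded.
V [79, 122] → before → excluded.
W [155, 285] → overlaps → excluded.
Among candidates, earliest end is 285 → E.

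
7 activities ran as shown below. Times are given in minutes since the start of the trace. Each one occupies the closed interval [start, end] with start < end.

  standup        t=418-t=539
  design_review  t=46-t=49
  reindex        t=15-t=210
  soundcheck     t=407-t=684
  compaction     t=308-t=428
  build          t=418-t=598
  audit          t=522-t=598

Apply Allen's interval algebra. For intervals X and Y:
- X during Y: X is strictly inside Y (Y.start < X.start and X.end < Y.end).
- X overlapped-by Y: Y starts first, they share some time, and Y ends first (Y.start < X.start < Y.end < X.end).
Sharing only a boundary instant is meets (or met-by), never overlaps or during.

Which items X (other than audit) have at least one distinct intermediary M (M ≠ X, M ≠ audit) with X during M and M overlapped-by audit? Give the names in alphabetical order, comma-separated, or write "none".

none

Target audit = [t=522, t=598].
Intermediaries M with M overlapped-by audit: none.
Union: none.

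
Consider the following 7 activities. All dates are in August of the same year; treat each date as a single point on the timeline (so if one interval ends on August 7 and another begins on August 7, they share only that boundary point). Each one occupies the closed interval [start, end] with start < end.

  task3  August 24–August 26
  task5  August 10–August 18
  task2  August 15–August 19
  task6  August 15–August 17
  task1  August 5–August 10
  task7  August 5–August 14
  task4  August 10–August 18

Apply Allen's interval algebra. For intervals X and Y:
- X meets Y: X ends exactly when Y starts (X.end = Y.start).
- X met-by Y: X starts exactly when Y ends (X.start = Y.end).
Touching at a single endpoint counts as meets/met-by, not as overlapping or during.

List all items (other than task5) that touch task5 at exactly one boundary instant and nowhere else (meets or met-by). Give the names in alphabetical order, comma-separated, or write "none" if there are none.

Target task5 = [August 10, August 18].
task1 [August 5, August 10] → meets → yes.
task2 [August 15, August 19] → overlapped-by → no.
task3 [August 24, August 26] → after → no.
task4 [August 10, August 18] → equals → no.
task6 [August 15, August 17] → during → no.
task7 [August 5, August 14] → overlaps → no.
Result: task1.

task1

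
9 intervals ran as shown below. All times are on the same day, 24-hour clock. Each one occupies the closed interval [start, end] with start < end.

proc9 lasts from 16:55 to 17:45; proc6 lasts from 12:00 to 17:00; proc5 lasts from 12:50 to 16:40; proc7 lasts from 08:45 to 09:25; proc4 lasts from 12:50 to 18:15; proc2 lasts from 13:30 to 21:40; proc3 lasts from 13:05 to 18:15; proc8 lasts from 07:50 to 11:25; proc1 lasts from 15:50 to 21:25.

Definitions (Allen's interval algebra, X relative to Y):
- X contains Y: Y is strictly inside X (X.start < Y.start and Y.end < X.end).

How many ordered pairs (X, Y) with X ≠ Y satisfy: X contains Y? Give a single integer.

Checking all 72 ordered pairs for relation 'contains'; matching pairs in alphabetical order:
(proc1, proc9): proc1 contains proc9 ✓
(proc2, proc1): proc2 contains proc1 ✓
(proc2, proc9): proc2 contains proc9 ✓
(proc3, proc9): proc3 contains proc9 ✓
(proc4, proc9): proc4 contains proc9 ✓
(proc6, proc5): proc6 contains proc5 ✓
(proc8, proc7): proc8 contains proc7 ✓
Count: 7.

7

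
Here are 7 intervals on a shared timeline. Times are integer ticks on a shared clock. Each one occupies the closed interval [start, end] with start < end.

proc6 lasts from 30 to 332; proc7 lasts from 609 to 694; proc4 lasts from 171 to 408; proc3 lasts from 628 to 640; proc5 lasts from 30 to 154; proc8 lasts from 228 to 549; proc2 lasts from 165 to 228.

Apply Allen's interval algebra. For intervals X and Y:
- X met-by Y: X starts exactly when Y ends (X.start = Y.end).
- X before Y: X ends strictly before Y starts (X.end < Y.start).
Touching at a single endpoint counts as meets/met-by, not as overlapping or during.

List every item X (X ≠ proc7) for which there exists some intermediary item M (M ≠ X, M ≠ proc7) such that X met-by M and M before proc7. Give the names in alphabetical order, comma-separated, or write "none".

Target proc7 = [609, 694].
Intermediaries M with M before proc7: proc2, proc4, proc5, proc6, proc8.
Via proc2 — items with X met-by proc2: proc8.
Via proc4 — items with X met-by proc4: none.
Via proc5 — items with X met-by proc5: none.
Via proc6 — items with X met-by proc6: none.
Via proc8 — items with X met-by proc8: none.
Union: proc8.

proc8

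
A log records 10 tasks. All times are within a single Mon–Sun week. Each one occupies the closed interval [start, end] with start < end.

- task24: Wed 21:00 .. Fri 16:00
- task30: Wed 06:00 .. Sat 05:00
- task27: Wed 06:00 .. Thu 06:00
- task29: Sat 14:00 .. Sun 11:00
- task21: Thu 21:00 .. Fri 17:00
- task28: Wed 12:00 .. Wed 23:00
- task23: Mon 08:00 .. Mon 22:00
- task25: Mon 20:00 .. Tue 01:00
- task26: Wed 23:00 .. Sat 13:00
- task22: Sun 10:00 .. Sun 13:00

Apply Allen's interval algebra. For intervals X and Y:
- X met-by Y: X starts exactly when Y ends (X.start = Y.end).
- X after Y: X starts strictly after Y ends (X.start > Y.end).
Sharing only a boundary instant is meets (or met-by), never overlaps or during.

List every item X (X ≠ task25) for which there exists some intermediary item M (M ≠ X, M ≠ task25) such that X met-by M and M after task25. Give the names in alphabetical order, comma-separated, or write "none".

task26

Target task25 = [Mon 20:00, Tue 01:00].
Intermediaries M with M after task25: task21, task22, task24, task26, task27, task28, task29, task30.
Via task21 — items with X met-by task21: none.
Via task22 — items with X met-by task22: none.
Via task24 — items with X met-by task24: none.
Via task26 — items with X met-by task26: none.
Via task27 — items with X met-by task27: none.
Via task28 — items with X met-by task28: task26.
Via task29 — items with X met-by task29: none.
Via task30 — items with X met-by task30: none.
Union: task26.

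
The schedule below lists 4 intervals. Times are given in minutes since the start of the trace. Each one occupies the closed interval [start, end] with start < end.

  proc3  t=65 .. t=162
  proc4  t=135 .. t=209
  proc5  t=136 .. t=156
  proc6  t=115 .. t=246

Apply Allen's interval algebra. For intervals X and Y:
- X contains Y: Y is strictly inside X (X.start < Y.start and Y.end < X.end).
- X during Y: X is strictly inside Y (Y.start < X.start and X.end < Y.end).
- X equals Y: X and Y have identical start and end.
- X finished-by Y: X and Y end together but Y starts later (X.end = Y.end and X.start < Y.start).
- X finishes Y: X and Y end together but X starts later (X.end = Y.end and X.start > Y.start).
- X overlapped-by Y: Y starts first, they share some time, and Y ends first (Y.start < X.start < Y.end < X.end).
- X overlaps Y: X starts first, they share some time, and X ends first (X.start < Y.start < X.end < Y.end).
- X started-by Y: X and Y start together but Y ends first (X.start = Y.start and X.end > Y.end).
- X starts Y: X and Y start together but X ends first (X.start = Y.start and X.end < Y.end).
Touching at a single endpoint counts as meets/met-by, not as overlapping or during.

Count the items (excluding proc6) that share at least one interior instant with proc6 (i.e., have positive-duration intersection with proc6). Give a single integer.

Target proc6 = [t=115, t=246].
proc3 [t=65, t=162] → overlaps → counts.
proc4 [t=135, t=209] → during → counts.
proc5 [t=136, t=156] → during → counts.
Total: 3.

3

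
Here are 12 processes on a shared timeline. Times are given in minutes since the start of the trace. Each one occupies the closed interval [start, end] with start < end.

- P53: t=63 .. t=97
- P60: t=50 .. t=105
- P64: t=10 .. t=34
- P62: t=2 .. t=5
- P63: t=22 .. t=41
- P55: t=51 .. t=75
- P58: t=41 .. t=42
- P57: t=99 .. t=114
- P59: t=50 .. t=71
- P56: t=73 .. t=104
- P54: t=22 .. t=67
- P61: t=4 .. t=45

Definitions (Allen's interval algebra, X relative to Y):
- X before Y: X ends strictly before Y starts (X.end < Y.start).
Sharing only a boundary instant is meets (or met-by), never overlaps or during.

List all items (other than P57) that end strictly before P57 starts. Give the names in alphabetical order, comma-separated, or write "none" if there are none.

Target P57 = [t=99, t=114].
P53 [t=63, t=97] → before → yes.
P54 [t=22, t=67] → before → yes.
P55 [t=51, t=75] → before → yes.
P56 [t=73, t=104] → overlaps → no.
P58 [t=41, t=42] → before → yes.
P59 [t=50, t=71] → before → yes.
P60 [t=50, t=105] → overlaps → no.
P61 [t=4, t=45] → before → yes.
P62 [t=2, t=5] → before → yes.
P63 [t=22, t=41] → before → yes.
P64 [t=10, t=34] → before → yes.
Result: P53, P54, P55, P58, P59, P61, P62, P63, P64.

P53, P54, P55, P58, P59, P61, P62, P63, P64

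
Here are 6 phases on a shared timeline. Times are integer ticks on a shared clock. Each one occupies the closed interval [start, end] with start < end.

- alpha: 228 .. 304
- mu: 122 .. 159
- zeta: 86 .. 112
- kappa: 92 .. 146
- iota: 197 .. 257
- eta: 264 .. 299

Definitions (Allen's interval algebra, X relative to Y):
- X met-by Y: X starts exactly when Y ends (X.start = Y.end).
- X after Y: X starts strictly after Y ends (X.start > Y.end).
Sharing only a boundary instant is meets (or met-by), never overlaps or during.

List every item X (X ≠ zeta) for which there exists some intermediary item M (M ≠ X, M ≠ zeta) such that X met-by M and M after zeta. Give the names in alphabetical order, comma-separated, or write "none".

Target zeta = [86, 112].
Intermediaries M with M after zeta: alpha, eta, iota, mu.
Via alpha — items with X met-by alpha: none.
Via eta — items with X met-by eta: none.
Via iota — items with X met-by iota: none.
Via mu — items with X met-by mu: none.
Union: none.

none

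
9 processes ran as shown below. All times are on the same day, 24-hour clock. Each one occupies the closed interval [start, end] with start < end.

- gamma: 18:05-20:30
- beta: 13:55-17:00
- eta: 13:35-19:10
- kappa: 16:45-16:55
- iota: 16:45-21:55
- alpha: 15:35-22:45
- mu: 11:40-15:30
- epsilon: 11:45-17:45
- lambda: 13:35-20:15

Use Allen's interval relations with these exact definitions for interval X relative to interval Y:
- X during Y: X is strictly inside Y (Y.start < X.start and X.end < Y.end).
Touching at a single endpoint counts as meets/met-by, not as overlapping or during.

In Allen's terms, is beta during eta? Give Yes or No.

beta = [13:55, 17:00], eta = [13:35, 19:10].
Actual relation of beta to eta: during.
Asked whether 'during' holds → Yes.

Yes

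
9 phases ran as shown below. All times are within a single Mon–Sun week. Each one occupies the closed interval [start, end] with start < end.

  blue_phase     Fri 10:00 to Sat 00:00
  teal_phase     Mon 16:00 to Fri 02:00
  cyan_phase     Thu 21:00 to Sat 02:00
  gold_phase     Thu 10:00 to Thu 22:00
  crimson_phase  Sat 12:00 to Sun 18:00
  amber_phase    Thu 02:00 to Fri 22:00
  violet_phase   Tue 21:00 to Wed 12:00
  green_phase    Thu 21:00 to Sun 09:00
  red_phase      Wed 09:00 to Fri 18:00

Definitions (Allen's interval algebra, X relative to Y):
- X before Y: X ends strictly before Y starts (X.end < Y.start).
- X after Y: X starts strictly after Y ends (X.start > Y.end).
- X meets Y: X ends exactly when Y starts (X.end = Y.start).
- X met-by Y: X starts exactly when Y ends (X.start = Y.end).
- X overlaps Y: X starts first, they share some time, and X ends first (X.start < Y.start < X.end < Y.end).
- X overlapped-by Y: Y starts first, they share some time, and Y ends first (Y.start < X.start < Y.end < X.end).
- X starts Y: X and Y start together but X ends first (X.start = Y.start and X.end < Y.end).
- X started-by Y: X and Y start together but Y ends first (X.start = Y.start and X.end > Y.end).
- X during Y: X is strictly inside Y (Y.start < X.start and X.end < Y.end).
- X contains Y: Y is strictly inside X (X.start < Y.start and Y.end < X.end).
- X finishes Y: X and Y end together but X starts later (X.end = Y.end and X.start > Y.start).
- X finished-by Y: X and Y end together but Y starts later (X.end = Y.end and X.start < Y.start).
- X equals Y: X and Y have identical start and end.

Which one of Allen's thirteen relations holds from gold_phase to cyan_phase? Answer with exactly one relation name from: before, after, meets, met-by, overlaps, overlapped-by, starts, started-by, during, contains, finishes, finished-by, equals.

gold_phase = [Thu 10:00, Thu 22:00]; cyan_phase = [Thu 21:00, Sat 02:00].
Compare endpoints: gold_phase.start < cyan_phase.start, gold_phase.start < cyan_phase.end, gold_phase.end > cyan_phase.start, gold_phase.end < cyan_phase.end.
That pattern is 'overlaps'.

overlaps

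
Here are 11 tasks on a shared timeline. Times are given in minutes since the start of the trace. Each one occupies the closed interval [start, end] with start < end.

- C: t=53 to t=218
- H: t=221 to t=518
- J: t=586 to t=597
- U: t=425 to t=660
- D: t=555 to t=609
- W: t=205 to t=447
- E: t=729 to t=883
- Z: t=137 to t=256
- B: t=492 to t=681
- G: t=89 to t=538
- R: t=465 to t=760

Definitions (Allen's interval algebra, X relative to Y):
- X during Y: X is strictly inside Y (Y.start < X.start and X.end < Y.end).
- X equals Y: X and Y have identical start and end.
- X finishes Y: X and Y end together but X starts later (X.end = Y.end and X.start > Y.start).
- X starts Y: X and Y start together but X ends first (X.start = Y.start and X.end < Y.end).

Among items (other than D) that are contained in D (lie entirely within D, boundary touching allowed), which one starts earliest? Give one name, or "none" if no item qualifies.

Target D = [t=555, t=609].
B [t=492, t=681] → contains → excluded.
C [t=53, t=218] → before → excluded.
E [t=729, t=883] → after → excluded.
G [t=89, t=538] → before → excluded.
H [t=221, t=518] → before → excluded.
J [t=586, t=597] → during → candidate.
R [t=465, t=760] → contains → excluded.
U [t=425, t=660] → contains → excluded.
W [t=205, t=447] → before → excluded.
Z [t=137, t=256] → before → excluded.
Among candidates, earliest start is t=586 → J.

J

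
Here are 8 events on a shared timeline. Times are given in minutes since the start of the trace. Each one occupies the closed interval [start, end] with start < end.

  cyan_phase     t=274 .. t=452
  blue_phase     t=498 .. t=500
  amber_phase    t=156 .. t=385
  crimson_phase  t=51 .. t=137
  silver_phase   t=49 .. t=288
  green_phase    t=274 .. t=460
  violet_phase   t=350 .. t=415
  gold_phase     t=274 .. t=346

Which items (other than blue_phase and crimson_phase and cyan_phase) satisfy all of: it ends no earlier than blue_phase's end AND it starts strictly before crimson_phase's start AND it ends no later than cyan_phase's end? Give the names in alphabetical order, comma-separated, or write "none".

none

Conditions: its end is no earlier than blue_phase's end (X.end >= t=500) AND its start is strictly before crimson_phase's start (X.start < t=51) AND its end is no later than cyan_phase's end (X.end <= t=452).
amber_phase: end t=385 >= t=500? ✗; start t=156 < t=51? ✗; end t=385 <= t=452? ✓ → no.
gold_phase: end t=346 >= t=500? ✗; start t=274 < t=51? ✗; end t=346 <= t=452? ✓ → no.
green_phase: end t=460 >= t=500? ✗; start t=274 < t=51? ✗; end t=460 <= t=452? ✗ → no.
silver_phase: end t=288 >= t=500? ✗; start t=49 < t=51? ✓; end t=288 <= t=452? ✓ → no.
violet_phase: end t=415 >= t=500? ✗; start t=350 < t=51? ✗; end t=415 <= t=452? ✓ → no.
Result: none.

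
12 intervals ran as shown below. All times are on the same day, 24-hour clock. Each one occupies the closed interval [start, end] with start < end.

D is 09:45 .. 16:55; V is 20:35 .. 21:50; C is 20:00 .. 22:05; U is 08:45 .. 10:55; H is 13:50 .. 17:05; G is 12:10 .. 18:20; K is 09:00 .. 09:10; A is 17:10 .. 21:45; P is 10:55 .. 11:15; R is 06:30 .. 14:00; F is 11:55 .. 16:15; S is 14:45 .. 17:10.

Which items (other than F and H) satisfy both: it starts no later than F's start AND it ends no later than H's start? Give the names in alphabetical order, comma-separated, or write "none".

Conditions: its start is no later than F's start (X.start <= 11:55) AND its end is no later than H's start (X.end <= 13:50).
A: start 17:10 <= 11:55? ✗; end 21:45 <= 13:50? ✗ → no.
C: start 20:00 <= 11:55? ✗; end 22:05 <= 13:50? ✗ → no.
D: start 09:45 <= 11:55? ✓; end 16:55 <= 13:50? ✗ → no.
G: start 12:10 <= 11:55? ✗; end 18:20 <= 13:50? ✗ → no.
K: start 09:00 <= 11:55? ✓; end 09:10 <= 13:50? ✓ → yes.
P: start 10:55 <= 11:55? ✓; end 11:15 <= 13:50? ✓ → yes.
R: start 06:30 <= 11:55? ✓; end 14:00 <= 13:50? ✗ → no.
S: start 14:45 <= 11:55? ✗; end 17:10 <= 13:50? ✗ → no.
U: start 08:45 <= 11:55? ✓; end 10:55 <= 13:50? ✓ → yes.
V: start 20:35 <= 11:55? ✗; end 21:50 <= 13:50? ✗ → no.
Result: K, P, U.

K, P, U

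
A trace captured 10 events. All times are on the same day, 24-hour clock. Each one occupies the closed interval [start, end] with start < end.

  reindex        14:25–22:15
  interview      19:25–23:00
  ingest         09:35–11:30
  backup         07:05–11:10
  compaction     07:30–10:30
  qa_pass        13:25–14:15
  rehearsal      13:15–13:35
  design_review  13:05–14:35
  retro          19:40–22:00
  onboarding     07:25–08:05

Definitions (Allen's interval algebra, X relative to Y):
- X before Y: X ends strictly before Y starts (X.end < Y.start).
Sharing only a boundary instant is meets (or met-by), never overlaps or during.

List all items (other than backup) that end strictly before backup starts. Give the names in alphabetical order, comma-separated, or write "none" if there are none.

none

Target backup = [07:05, 11:10].
compaction [07:30, 10:30] → during → no.
design_review [13:05, 14:35] → after → no.
ingest [09:35, 11:30] → overlapped-by → no.
interview [19:25, 23:00] → after → no.
onboarding [07:25, 08:05] → during → no.
qa_pass [13:25, 14:15] → after → no.
rehearsal [13:15, 13:35] → after → no.
reindex [14:25, 22:15] → after → no.
retro [19:40, 22:00] → after → no.
Result: none.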